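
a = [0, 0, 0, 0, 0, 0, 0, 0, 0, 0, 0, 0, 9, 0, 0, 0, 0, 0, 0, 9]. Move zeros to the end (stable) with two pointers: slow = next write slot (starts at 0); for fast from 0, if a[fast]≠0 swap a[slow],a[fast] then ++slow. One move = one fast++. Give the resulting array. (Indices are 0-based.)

[9, 9, 0, 0, 0, 0, 0, 0, 0, 0, 0, 0, 0, 0, 0, 0, 0, 0, 0, 0]

(s=0,f=0) a[fast]=0 → fast++
(s=0,f=1) a[fast]=0 → fast++
(s=0,f=2) a[fast]=0 → fast++
(s=0,f=3) a[fast]=0 → fast++
(s=0,f=4) a[fast]=0 → fast++
(s=0,f=5) a[fast]=0 → fast++
(s=0,f=6) a[fast]=0 → fast++
(s=0,f=7) a[fast]=0 → fast++
(s=0,f=8) a[fast]=0 → fast++
(s=0,f=9) a[fast]=0 → fast++
(s=0,f=10) a[fast]=0 → fast++
(s=0,f=11) a[fast]=0 → fast++
(s=0,f=12) a[fast]=9≠0 swap→a[0]=9 → slow++,fast++
(s=1,f=13) a[fast]=0 → fast++
(s=1,f=14) a[fast]=0 → fast++
(s=1,f=15) a[fast]=0 → fast++
(s=1,f=16) a[fast]=0 → fast++
(s=1,f=17) a[fast]=0 → fast++
(s=1,f=18) a[fast]=0 → fast++
(s=1,f=19) a[fast]=9≠0 swap→a[1]=9 → slow++,fast++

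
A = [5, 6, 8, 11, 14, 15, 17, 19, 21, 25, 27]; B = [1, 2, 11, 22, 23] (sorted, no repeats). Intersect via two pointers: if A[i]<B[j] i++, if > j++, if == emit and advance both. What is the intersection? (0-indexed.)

intersection = [11]

[i=0,j=0] 5>1 → j++
[i=0,j=1] 5>2 → j++
[i=0,j=2] 5<11 → i++
[i=1,j=2] 6<11 → i++
[i=2,j=2] 8<11 → i++
[i=3,j=2] 11==11 emit → i++,j++
[i=4,j=3] 14<22 → i++
[i=5,j=3] 15<22 → i++
[i=6,j=3] 17<22 → i++
[i=7,j=3] 19<22 → i++
[i=8,j=3] 21<22 → i++
[i=9,j=3] 25>22 → j++
[i=9,j=4] 25>23 → j++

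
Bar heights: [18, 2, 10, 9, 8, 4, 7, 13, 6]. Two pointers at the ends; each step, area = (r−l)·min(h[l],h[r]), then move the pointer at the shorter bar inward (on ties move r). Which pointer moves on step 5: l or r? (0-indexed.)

l=0 r=8: min(18,6)*8=48 best=48 *, r--
l=0 r=7: min(18,13)*7=91 best=91 *, r--
l=0 r=6: min(18,7)*6=42 best=91, r--
l=0 r=5: min(18,4)*5=20 best=91, r--
l=0 r=4: min(18,8)*4=32 best=91, r--

r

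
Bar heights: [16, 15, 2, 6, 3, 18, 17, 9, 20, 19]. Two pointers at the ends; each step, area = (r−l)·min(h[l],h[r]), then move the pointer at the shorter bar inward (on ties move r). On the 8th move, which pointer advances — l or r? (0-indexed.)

l

[0,9] min(16,19)*9=144 best=144 * → l++
[1,9] min(15,19)*8=120 best=144 → l++
[2,9] min(2,19)*7=14 best=144 → l++
[3,9] min(6,19)*6=36 best=144 → l++
[4,9] min(3,19)*5=15 best=144 → l++
[5,9] min(18,19)*4=72 best=144 → l++
[6,9] min(17,19)*3=51 best=144 → l++
[7,9] min(9,19)*2=18 best=144 → l++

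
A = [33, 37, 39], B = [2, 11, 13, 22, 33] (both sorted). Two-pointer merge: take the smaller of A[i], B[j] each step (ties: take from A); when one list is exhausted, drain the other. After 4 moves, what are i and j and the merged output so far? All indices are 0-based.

i=0 j=0: A[i]=33>B[j]=2 take 2, j++
i=0 j=1: A[i]=33>B[j]=11 take 11, j++
i=0 j=2: A[i]=33>B[j]=13 take 13, j++
i=0 j=3: A[i]=33>B[j]=22 take 22, j++

i=0, j=4, merged so far=[2, 11, 13, 22]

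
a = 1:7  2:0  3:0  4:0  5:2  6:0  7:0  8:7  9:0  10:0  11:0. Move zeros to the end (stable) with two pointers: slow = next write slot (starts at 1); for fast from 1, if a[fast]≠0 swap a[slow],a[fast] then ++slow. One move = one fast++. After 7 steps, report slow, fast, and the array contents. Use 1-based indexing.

slow=1 fast=1: a[fast]=7≠0 swap→a[1]=7, slow++,fast++
slow=2 fast=2: a[fast]=0, fast++
slow=2 fast=3: a[fast]=0, fast++
slow=2 fast=4: a[fast]=0, fast++
slow=2 fast=5: a[fast]=2≠0 swap→a[2]=2, slow++,fast++
slow=3 fast=6: a[fast]=0, fast++
slow=3 fast=7: a[fast]=0, fast++

slow=3, fast=8, a=[7, 2, 0, 0, 0, 0, 0, 7, 0, 0, 0]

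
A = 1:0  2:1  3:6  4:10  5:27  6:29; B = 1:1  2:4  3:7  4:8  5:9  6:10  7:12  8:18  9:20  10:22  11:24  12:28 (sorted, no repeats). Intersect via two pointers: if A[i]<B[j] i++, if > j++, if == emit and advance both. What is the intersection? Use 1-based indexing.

i=1 j=1: 0<1, i++
i=2 j=1: 1==1 emit, i++,j++
i=3 j=2: 6>4, j++
i=3 j=3: 6<7, i++
i=4 j=3: 10>7, j++
i=4 j=4: 10>8, j++
i=4 j=5: 10>9, j++
i=4 j=6: 10==10 emit, i++,j++
i=5 j=7: 27>12, j++
i=5 j=8: 27>18, j++
i=5 j=9: 27>20, j++
i=5 j=10: 27>22, j++
i=5 j=11: 27>24, j++
i=5 j=12: 27<28, i++
i=6 j=12: 29>28, j++

intersection = [1, 10]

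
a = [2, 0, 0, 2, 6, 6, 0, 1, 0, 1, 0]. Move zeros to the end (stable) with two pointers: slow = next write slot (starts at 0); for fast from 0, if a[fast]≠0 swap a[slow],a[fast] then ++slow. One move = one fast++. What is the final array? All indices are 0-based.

[2, 2, 6, 6, 1, 1, 0, 0, 0, 0, 0]

slow=0 fast=0: a[fast]=2≠0 swap→a[0]=2, slow++,fast++
slow=1 fast=1: a[fast]=0, fast++
slow=1 fast=2: a[fast]=0, fast++
slow=1 fast=3: a[fast]=2≠0 swap→a[1]=2, slow++,fast++
slow=2 fast=4: a[fast]=6≠0 swap→a[2]=6, slow++,fast++
slow=3 fast=5: a[fast]=6≠0 swap→a[3]=6, slow++,fast++
slow=4 fast=6: a[fast]=0, fast++
slow=4 fast=7: a[fast]=1≠0 swap→a[4]=1, slow++,fast++
slow=5 fast=8: a[fast]=0, fast++
slow=5 fast=9: a[fast]=1≠0 swap→a[5]=1, slow++,fast++
slow=6 fast=10: a[fast]=0, fast++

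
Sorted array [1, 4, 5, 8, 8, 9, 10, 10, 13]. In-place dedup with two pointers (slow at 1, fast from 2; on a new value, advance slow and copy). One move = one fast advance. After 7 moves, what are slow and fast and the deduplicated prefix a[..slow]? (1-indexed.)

slow=1 fast=2: a[fast]=4≠a[slow]=1 write a[2]=4, slow++,fast++
slow=2 fast=3: a[fast]=5≠a[slow]=4 write a[3]=5, slow++,fast++
slow=3 fast=4: a[fast]=8≠a[slow]=5 write a[4]=8, slow++,fast++
slow=4 fast=5: a[fast]=8=a[slow] dup, fast++
slow=4 fast=6: a[fast]=9≠a[slow]=8 write a[5]=9, slow++,fast++
slow=5 fast=7: a[fast]=10≠a[slow]=9 write a[6]=10, slow++,fast++
slow=6 fast=8: a[fast]=10=a[slow] dup, fast++

slow=6, fast=9, prefix=[1, 4, 5, 8, 9, 10]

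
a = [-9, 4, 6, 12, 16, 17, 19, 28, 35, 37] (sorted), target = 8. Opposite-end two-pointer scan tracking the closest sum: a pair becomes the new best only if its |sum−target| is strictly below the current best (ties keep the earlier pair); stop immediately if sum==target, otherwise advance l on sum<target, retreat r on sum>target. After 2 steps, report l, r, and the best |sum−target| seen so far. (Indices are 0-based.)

l=0, r=7, best |Δ|=18

[0,9] -9+37=28 d=20 * → r--
[0,8] -9+35=26 d=18 * → r--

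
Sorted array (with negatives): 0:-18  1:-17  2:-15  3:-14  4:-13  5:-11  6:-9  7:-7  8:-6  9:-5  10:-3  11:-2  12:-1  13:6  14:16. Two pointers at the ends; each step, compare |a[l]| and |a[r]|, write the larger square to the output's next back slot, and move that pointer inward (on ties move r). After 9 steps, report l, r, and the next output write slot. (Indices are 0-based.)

l=8, r=13, next write slot=5

[0,14] |-18|>|16| out[14]=324 → l++
[1,14] |-17|>|16| out[13]=289 → l++
[2,14] |-15|<=|16| out[12]=256 → r--
[2,13] |-15|>|6| out[11]=225 → l++
[3,13] |-14|>|6| out[10]=196 → l++
[4,13] |-13|>|6| out[9]=169 → l++
[5,13] |-11|>|6| out[8]=121 → l++
[6,13] |-9|>|6| out[7]=81 → l++
[7,13] |-7|>|6| out[6]=49 → l++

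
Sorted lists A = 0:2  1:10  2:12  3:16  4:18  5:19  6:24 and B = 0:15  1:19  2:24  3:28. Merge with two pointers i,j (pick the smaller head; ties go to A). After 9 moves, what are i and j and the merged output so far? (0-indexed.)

i=0 j=0: A[i]=2<=B[j]=15 take 2, i++
i=1 j=0: A[i]=10<=B[j]=15 take 10, i++
i=2 j=0: A[i]=12<=B[j]=15 take 12, i++
i=3 j=0: A[i]=16>B[j]=15 take 15, j++
i=3 j=1: A[i]=16<=B[j]=19 take 16, i++
i=4 j=1: A[i]=18<=B[j]=19 take 18, i++
i=5 j=1: A[i]=19<=B[j]=19 take 19, i++
i=6 j=1: A[i]=24>B[j]=19 take 19, j++
i=6 j=2: A[i]=24<=B[j]=24 take 24, i++

i=7, j=2, merged so far=[2, 10, 12, 15, 16, 18, 19, 19, 24]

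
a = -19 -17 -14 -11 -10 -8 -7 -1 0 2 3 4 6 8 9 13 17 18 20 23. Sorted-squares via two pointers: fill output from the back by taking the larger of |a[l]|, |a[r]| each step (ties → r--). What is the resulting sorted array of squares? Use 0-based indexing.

[0, 1, 4, 9, 16, 36, 49, 64, 64, 81, 100, 121, 169, 196, 289, 289, 324, 361, 400, 529]

l=0 r=19: |-19|<=|23| out[19]=529, r--
l=0 r=18: |-19|<=|20| out[18]=400, r--
l=0 r=17: |-19|>|18| out[17]=361, l++
l=1 r=17: |-17|<=|18| out[16]=324, r--
l=1 r=16: |-17|<=|17| out[15]=289, r--
l=1 r=15: |-17|>|13| out[14]=289, l++
l=2 r=15: |-14|>|13| out[13]=196, l++
l=3 r=15: |-11|<=|13| out[12]=169, r--
l=3 r=14: |-11|>|9| out[11]=121, l++
l=4 r=14: |-10|>|9| out[10]=100, l++
l=5 r=14: |-8|<=|9| out[9]=81, r--
l=5 r=13: |-8|<=|8| out[8]=64, r--
l=5 r=12: |-8|>|6| out[7]=64, l++
l=6 r=12: |-7|>|6| out[6]=49, l++
l=7 r=12: |-1|<=|6| out[5]=36, r--
l=7 r=11: |-1|<=|4| out[4]=16, r--
l=7 r=10: |-1|<=|3| out[3]=9, r--
l=7 r=9: |-1|<=|2| out[2]=4, r--
l=7 r=8: |-1|>|0| out[1]=1, l++
l=8 r=8: |0|<=|0| out[0]=0, r--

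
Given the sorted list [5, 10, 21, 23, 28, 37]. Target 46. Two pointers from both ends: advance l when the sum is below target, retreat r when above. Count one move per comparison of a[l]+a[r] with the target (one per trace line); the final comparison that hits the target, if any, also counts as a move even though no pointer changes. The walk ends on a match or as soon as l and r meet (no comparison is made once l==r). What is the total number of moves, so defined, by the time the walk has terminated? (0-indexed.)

5 moves

l=0 r=5: 5+37=42 <46, l++
l=1 r=5: 10+37=47 >46, r--
l=1 r=4: 10+28=38 <46, l++
l=2 r=4: 21+28=49 >46, r--
l=2 r=3: 21+23=44 <46, l++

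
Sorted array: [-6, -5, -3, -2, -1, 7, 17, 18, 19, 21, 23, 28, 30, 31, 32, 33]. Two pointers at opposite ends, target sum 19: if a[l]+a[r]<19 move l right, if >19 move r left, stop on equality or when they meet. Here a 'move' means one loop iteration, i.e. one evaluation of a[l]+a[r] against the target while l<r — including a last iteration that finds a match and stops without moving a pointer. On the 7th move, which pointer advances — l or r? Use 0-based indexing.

l=0 r=15: -6+33=27 >19, r--
l=0 r=14: -6+32=26 >19, r--
l=0 r=13: -6+31=25 >19, r--
l=0 r=12: -6+30=24 >19, r--
l=0 r=11: -6+28=22 >19, r--
l=0 r=10: -6+23=17 <19, l++
l=1 r=10: -5+23=18 <19, l++

l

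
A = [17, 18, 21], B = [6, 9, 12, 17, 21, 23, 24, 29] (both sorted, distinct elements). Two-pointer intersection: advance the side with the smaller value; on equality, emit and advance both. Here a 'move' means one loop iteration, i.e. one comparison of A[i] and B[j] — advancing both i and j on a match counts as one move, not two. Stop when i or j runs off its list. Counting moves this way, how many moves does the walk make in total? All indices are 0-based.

6 moves

i=0 j=0: 17>6, j++
i=0 j=1: 17>9, j++
i=0 j=2: 17>12, j++
i=0 j=3: 17==17 emit, i++,j++
i=1 j=4: 18<21, i++
i=2 j=4: 21==21 emit, i++,j++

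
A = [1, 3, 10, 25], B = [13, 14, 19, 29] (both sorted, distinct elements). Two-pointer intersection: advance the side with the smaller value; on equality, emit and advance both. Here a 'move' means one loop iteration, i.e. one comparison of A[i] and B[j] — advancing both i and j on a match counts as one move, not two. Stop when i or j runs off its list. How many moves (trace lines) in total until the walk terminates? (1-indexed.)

i=1 j=1: 1<13, i++
i=2 j=1: 3<13, i++
i=3 j=1: 10<13, i++
i=4 j=1: 25>13, j++
i=4 j=2: 25>14, j++
i=4 j=3: 25>19, j++
i=4 j=4: 25<29, i++

7 moves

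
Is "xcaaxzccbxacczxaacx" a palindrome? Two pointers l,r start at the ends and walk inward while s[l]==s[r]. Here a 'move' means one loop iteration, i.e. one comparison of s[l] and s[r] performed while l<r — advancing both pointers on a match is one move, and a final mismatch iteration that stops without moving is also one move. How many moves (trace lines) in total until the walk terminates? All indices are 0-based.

9 moves

l=0 r=18: 'x'=='x', l++,r--
l=1 r=17: 'c'=='c', l++,r--
l=2 r=16: 'a'=='a', l++,r--
l=3 r=15: 'a'=='a', l++,r--
l=4 r=14: 'x'=='x', l++,r--
l=5 r=13: 'z'=='z', l++,r--
l=6 r=12: 'c'=='c', l++,r--
l=7 r=11: 'c'=='c', l++,r--
l=8 r=10: 'b'!='a', stop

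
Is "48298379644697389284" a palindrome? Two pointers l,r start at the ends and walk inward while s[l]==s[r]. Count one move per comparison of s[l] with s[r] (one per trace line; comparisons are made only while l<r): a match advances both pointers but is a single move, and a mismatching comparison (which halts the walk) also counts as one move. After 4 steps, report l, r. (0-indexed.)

[0,19] '4'=='4' → l++,r--
[1,18] '8'=='8' → l++,r--
[2,17] '2'=='2' → l++,r--
[3,16] '9'=='9' → l++,r--

l=4, r=15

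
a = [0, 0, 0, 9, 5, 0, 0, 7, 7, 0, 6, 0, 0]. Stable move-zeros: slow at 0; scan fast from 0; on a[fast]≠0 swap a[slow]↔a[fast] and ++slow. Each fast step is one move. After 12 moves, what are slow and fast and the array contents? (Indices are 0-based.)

slow=0 fast=0: a[fast]=0, fast++
slow=0 fast=1: a[fast]=0, fast++
slow=0 fast=2: a[fast]=0, fast++
slow=0 fast=3: a[fast]=9≠0 swap→a[0]=9, slow++,fast++
slow=1 fast=4: a[fast]=5≠0 swap→a[1]=5, slow++,fast++
slow=2 fast=5: a[fast]=0, fast++
slow=2 fast=6: a[fast]=0, fast++
slow=2 fast=7: a[fast]=7≠0 swap→a[2]=7, slow++,fast++
slow=3 fast=8: a[fast]=7≠0 swap→a[3]=7, slow++,fast++
slow=4 fast=9: a[fast]=0, fast++
slow=4 fast=10: a[fast]=6≠0 swap→a[4]=6, slow++,fast++
slow=5 fast=11: a[fast]=0, fast++

slow=5, fast=12, a=[9, 5, 7, 7, 6, 0, 0, 0, 0, 0, 0, 0, 0]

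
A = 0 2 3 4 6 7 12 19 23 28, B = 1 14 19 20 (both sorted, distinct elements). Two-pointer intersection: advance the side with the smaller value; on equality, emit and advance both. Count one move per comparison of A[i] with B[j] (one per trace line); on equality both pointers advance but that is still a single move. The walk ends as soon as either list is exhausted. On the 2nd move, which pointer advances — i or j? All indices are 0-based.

i=0 j=0: 0<1, i++
i=1 j=0: 2>1, j++

j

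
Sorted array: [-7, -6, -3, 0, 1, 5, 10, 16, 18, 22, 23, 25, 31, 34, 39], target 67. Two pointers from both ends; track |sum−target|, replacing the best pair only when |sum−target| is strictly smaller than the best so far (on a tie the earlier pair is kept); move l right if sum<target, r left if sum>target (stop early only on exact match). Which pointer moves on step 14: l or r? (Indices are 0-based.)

l

[0,14] -7+39=32 d=35 * → l++
[1,14] -6+39=33 d=34 * → l++
[2,14] -3+39=36 d=31 * → l++
[3,14] 0+39=39 d=28 * → l++
[4,14] 1+39=40 d=27 * → l++
[5,14] 5+39=44 d=23 * → l++
[6,14] 10+39=49 d=18 * → l++
[7,14] 16+39=55 d=12 * → l++
[8,14] 18+39=57 d=10 * → l++
[9,14] 22+39=61 d=6 * → l++
[10,14] 23+39=62 d=5 * → l++
[11,14] 25+39=64 d=3 * → l++
[12,14] 31+39=70 d=3 → r--
[12,13] 31+34=65 d=2 * → l++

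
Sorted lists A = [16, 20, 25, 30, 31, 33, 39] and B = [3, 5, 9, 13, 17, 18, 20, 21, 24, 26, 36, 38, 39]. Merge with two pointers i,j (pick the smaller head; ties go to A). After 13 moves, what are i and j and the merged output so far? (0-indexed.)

i=3, j=10, merged so far=[3, 5, 9, 13, 16, 17, 18, 20, 20, 21, 24, 25, 26]

[i=0,j=0] A[i]=16>B[j]=3 take 3 → j++
[i=0,j=1] A[i]=16>B[j]=5 take 5 → j++
[i=0,j=2] A[i]=16>B[j]=9 take 9 → j++
[i=0,j=3] A[i]=16>B[j]=13 take 13 → j++
[i=0,j=4] A[i]=16<=B[j]=17 take 16 → i++
[i=1,j=4] A[i]=20>B[j]=17 take 17 → j++
[i=1,j=5] A[i]=20>B[j]=18 take 18 → j++
[i=1,j=6] A[i]=20<=B[j]=20 take 20 → i++
[i=2,j=6] A[i]=25>B[j]=20 take 20 → j++
[i=2,j=7] A[i]=25>B[j]=21 take 21 → j++
[i=2,j=8] A[i]=25>B[j]=24 take 24 → j++
[i=2,j=9] A[i]=25<=B[j]=26 take 25 → i++
[i=3,j=9] A[i]=30>B[j]=26 take 26 → j++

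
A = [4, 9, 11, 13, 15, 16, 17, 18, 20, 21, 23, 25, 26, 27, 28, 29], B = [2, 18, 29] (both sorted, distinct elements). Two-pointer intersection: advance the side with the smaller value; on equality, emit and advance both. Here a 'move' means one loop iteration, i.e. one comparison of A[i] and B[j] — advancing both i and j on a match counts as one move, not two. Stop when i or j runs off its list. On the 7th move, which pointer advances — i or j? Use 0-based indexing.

[i=0,j=0] 4>2 → j++
[i=0,j=1] 4<18 → i++
[i=1,j=1] 9<18 → i++
[i=2,j=1] 11<18 → i++
[i=3,j=1] 13<18 → i++
[i=4,j=1] 15<18 → i++
[i=5,j=1] 16<18 → i++

i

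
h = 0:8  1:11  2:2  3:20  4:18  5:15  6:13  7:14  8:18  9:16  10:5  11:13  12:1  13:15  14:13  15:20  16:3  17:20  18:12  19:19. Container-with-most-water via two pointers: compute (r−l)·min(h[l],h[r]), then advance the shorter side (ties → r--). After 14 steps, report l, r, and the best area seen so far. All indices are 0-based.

[0,19] min(8,19)*19=152 best=152 * → l++
[1,19] min(11,19)*18=198 best=198 * → l++
[2,19] min(2,19)*17=34 best=198 → l++
[3,19] min(20,19)*16=304 best=304 * → r--
[3,18] min(20,12)*15=180 best=304 → r--
[3,17] min(20,20)*14=280 best=304 → r--
[3,16] min(20,3)*13=39 best=304 → r--
[3,15] min(20,20)*12=240 best=304 → r--
[3,14] min(20,13)*11=143 best=304 → r--
[3,13] min(20,15)*10=150 best=304 → r--
[3,12] min(20,1)*9=9 best=304 → r--
[3,11] min(20,13)*8=104 best=304 → r--
[3,10] min(20,5)*7=35 best=304 → r--
[3,9] min(20,16)*6=96 best=304 → r--

l=3, r=8, best area=304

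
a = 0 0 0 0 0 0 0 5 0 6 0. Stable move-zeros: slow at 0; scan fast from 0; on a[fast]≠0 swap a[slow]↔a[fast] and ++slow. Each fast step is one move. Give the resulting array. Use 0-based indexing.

slow=0 fast=0: a[fast]=0, fast++
slow=0 fast=1: a[fast]=0, fast++
slow=0 fast=2: a[fast]=0, fast++
slow=0 fast=3: a[fast]=0, fast++
slow=0 fast=4: a[fast]=0, fast++
slow=0 fast=5: a[fast]=0, fast++
slow=0 fast=6: a[fast]=0, fast++
slow=0 fast=7: a[fast]=5≠0 swap→a[0]=5, slow++,fast++
slow=1 fast=8: a[fast]=0, fast++
slow=1 fast=9: a[fast]=6≠0 swap→a[1]=6, slow++,fast++
slow=2 fast=10: a[fast]=0, fast++

[5, 6, 0, 0, 0, 0, 0, 0, 0, 0, 0]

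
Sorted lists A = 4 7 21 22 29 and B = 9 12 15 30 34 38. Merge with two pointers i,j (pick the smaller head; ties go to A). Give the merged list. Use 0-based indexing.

[4, 7, 9, 12, 15, 21, 22, 29, 30, 34, 38]

[i=0,j=0] A[i]=4<=B[j]=9 take 4 → i++
[i=1,j=0] A[i]=7<=B[j]=9 take 7 → i++
[i=2,j=0] A[i]=21>B[j]=9 take 9 → j++
[i=2,j=1] A[i]=21>B[j]=12 take 12 → j++
[i=2,j=2] A[i]=21>B[j]=15 take 15 → j++
[i=2,j=3] A[i]=21<=B[j]=30 take 21 → i++
[i=3,j=3] A[i]=22<=B[j]=30 take 22 → i++
[i=4,j=3] A[i]=29<=B[j]=30 take 29 → i++
[i=5,j=3] A done, take B[j]=30 → j++
[i=5,j=4] A done, take B[j]=34 → j++
[i=5,j=5] A done, take B[j]=38 → j++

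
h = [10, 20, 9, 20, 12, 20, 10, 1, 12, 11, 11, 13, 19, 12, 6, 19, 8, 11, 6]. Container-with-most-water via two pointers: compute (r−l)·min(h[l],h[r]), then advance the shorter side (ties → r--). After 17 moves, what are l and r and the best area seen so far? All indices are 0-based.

[0,18] min(10,6)*18=108 best=108 * → r--
[0,17] min(10,11)*17=170 best=170 * → l++
[1,17] min(20,11)*16=176 best=176 * → r--
[1,16] min(20,8)*15=120 best=176 → r--
[1,15] min(20,19)*14=266 best=266 * → r--
[1,14] min(20,6)*13=78 best=266 → r--
[1,13] min(20,12)*12=144 best=266 → r--
[1,12] min(20,19)*11=209 best=266 → r--
[1,11] min(20,13)*10=130 best=266 → r--
[1,10] min(20,11)*9=99 best=266 → r--
[1,9] min(20,11)*8=88 best=266 → r--
[1,8] min(20,12)*7=84 best=266 → r--
[1,7] min(20,1)*6=6 best=266 → r--
[1,6] min(20,10)*5=50 best=266 → r--
[1,5] min(20,20)*4=80 best=266 → r--
[1,4] min(20,12)*3=36 best=266 → r--
[1,3] min(20,20)*2=40 best=266 → r--

l=1, r=2, best area=266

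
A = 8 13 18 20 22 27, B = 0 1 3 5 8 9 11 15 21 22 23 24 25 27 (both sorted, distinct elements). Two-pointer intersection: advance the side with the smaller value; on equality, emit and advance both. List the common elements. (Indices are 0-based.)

[i=0,j=0] 8>0 → j++
[i=0,j=1] 8>1 → j++
[i=0,j=2] 8>3 → j++
[i=0,j=3] 8>5 → j++
[i=0,j=4] 8==8 emit → i++,j++
[i=1,j=5] 13>9 → j++
[i=1,j=6] 13>11 → j++
[i=1,j=7] 13<15 → i++
[i=2,j=7] 18>15 → j++
[i=2,j=8] 18<21 → i++
[i=3,j=8] 20<21 → i++
[i=4,j=8] 22>21 → j++
[i=4,j=9] 22==22 emit → i++,j++
[i=5,j=10] 27>23 → j++
[i=5,j=11] 27>24 → j++
[i=5,j=12] 27>25 → j++
[i=5,j=13] 27==27 emit → i++,j++

intersection = [8, 22, 27]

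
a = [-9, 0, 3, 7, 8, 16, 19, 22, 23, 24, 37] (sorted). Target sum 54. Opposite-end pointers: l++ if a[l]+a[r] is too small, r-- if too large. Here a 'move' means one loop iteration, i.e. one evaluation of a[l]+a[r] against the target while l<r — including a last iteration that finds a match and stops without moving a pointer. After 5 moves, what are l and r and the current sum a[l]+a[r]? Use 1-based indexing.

l=6, r=11, sum=53

l=1 r=11: -9+37=28 <54, l++
l=2 r=11: 0+37=37 <54, l++
l=3 r=11: 3+37=40 <54, l++
l=4 r=11: 7+37=44 <54, l++
l=5 r=11: 8+37=45 <54, l++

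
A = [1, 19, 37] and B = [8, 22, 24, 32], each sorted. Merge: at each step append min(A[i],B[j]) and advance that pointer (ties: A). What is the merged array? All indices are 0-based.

[1, 8, 19, 22, 24, 32, 37]

[i=0,j=0] A[i]=1<=B[j]=8 take 1 → i++
[i=1,j=0] A[i]=19>B[j]=8 take 8 → j++
[i=1,j=1] A[i]=19<=B[j]=22 take 19 → i++
[i=2,j=1] A[i]=37>B[j]=22 take 22 → j++
[i=2,j=2] A[i]=37>B[j]=24 take 24 → j++
[i=2,j=3] A[i]=37>B[j]=32 take 32 → j++
[i=2,j=4] B done, take A[i]=37 → i++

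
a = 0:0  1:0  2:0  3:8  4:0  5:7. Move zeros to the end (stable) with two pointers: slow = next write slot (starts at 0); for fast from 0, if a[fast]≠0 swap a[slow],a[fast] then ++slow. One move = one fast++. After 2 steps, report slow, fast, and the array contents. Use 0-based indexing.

(s=0,f=0) a[fast]=0 → fast++
(s=0,f=1) a[fast]=0 → fast++

slow=0, fast=2, a=[0, 0, 0, 8, 0, 7]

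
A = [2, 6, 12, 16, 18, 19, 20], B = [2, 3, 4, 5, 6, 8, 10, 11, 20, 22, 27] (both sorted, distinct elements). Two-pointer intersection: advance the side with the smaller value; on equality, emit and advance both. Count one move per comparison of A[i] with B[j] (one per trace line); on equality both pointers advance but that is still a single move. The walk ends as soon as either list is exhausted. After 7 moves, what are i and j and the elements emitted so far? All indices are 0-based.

i=0 j=0: 2==2 emit, i++,j++
i=1 j=1: 6>3, j++
i=1 j=2: 6>4, j++
i=1 j=3: 6>5, j++
i=1 j=4: 6==6 emit, i++,j++
i=2 j=5: 12>8, j++
i=2 j=6: 12>10, j++

i=2, j=7, emitted=[2, 6]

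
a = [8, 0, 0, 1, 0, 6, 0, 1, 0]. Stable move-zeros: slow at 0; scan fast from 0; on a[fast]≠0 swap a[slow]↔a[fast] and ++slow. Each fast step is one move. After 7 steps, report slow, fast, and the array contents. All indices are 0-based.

(s=0,f=0) a[fast]=8≠0 swap→a[0]=8 → slow++,fast++
(s=1,f=1) a[fast]=0 → fast++
(s=1,f=2) a[fast]=0 → fast++
(s=1,f=3) a[fast]=1≠0 swap→a[1]=1 → slow++,fast++
(s=2,f=4) a[fast]=0 → fast++
(s=2,f=5) a[fast]=6≠0 swap→a[2]=6 → slow++,fast++
(s=3,f=6) a[fast]=0 → fast++

slow=3, fast=7, a=[8, 1, 6, 0, 0, 0, 0, 1, 0]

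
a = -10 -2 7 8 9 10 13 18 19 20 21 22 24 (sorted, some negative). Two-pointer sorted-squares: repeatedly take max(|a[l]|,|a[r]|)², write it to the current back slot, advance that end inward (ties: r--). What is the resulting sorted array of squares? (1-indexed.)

[4, 49, 64, 81, 100, 100, 169, 324, 361, 400, 441, 484, 576]

l=1 r=13: |-10|<=|24| out[13]=576, r--
l=1 r=12: |-10|<=|22| out[12]=484, r--
l=1 r=11: |-10|<=|21| out[11]=441, r--
l=1 r=10: |-10|<=|20| out[10]=400, r--
l=1 r=9: |-10|<=|19| out[9]=361, r--
l=1 r=8: |-10|<=|18| out[8]=324, r--
l=1 r=7: |-10|<=|13| out[7]=169, r--
l=1 r=6: |-10|<=|10| out[6]=100, r--
l=1 r=5: |-10|>|9| out[5]=100, l++
l=2 r=5: |-2|<=|9| out[4]=81, r--
l=2 r=4: |-2|<=|8| out[3]=64, r--
l=2 r=3: |-2|<=|7| out[2]=49, r--
l=2 r=2: |-2|<=|-2| out[1]=4, r--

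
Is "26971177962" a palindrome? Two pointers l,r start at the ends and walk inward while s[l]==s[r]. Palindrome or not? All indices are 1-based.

[1,11] '2'=='2' → l++,r--
[2,10] '6'=='6' → l++,r--
[3,9] '9'=='9' → l++,r--
[4,8] '7'=='7' → l++,r--
[5,7] '1'!='7' → stop

not a palindrome (mismatch at 5,7)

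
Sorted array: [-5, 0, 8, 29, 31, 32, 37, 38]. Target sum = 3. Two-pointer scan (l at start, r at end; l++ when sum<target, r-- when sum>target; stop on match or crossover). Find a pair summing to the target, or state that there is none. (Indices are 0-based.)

(-5, 8)

l=0 r=7: -5+38=33 >3, r--
l=0 r=6: -5+37=32 >3, r--
l=0 r=5: -5+32=27 >3, r--
l=0 r=4: -5+31=26 >3, r--
l=0 r=3: -5+29=24 >3, r--
l=0 r=2: -5+8=3, found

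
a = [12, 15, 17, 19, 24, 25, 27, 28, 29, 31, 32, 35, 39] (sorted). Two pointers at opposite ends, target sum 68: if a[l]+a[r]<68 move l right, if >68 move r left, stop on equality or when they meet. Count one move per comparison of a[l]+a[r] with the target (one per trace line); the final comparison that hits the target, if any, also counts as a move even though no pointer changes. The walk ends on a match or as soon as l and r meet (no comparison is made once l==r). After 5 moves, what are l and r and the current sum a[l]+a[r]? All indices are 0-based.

l=5, r=12, sum=64

l=0 r=12: 12+39=51 <68, l++
l=1 r=12: 15+39=54 <68, l++
l=2 r=12: 17+39=56 <68, l++
l=3 r=12: 19+39=58 <68, l++
l=4 r=12: 24+39=63 <68, l++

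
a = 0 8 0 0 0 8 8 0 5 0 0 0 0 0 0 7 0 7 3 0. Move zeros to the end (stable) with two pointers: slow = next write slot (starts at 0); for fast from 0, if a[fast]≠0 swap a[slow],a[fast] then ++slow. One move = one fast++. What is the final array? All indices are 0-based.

[8, 8, 8, 5, 7, 7, 3, 0, 0, 0, 0, 0, 0, 0, 0, 0, 0, 0, 0, 0]

slow=0 fast=0: a[fast]=0, fast++
slow=0 fast=1: a[fast]=8≠0 swap→a[0]=8, slow++,fast++
slow=1 fast=2: a[fast]=0, fast++
slow=1 fast=3: a[fast]=0, fast++
slow=1 fast=4: a[fast]=0, fast++
slow=1 fast=5: a[fast]=8≠0 swap→a[1]=8, slow++,fast++
slow=2 fast=6: a[fast]=8≠0 swap→a[2]=8, slow++,fast++
slow=3 fast=7: a[fast]=0, fast++
slow=3 fast=8: a[fast]=5≠0 swap→a[3]=5, slow++,fast++
slow=4 fast=9: a[fast]=0, fast++
slow=4 fast=10: a[fast]=0, fast++
slow=4 fast=11: a[fast]=0, fast++
slow=4 fast=12: a[fast]=0, fast++
slow=4 fast=13: a[fast]=0, fast++
slow=4 fast=14: a[fast]=0, fast++
slow=4 fast=15: a[fast]=7≠0 swap→a[4]=7, slow++,fast++
slow=5 fast=16: a[fast]=0, fast++
slow=5 fast=17: a[fast]=7≠0 swap→a[5]=7, slow++,fast++
slow=6 fast=18: a[fast]=3≠0 swap→a[6]=3, slow++,fast++
slow=7 fast=19: a[fast]=0, fast++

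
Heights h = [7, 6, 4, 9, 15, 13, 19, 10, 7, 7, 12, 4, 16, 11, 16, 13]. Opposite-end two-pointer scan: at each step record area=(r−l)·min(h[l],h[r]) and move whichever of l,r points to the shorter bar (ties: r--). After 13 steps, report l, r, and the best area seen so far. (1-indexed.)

l=7, r=9, best area=150

l=1 r=16: min(7,13)*15=105 best=105 *, l++
l=2 r=16: min(6,13)*14=84 best=105, l++
l=3 r=16: min(4,13)*13=52 best=105, l++
l=4 r=16: min(9,13)*12=108 best=108 *, l++
l=5 r=16: min(15,13)*11=143 best=143 *, r--
l=5 r=15: min(15,16)*10=150 best=150 *, l++
l=6 r=15: min(13,16)*9=117 best=150, l++
l=7 r=15: min(19,16)*8=128 best=150, r--
l=7 r=14: min(19,11)*7=77 best=150, r--
l=7 r=13: min(19,16)*6=96 best=150, r--
l=7 r=12: min(19,4)*5=20 best=150, r--
l=7 r=11: min(19,12)*4=48 best=150, r--
l=7 r=10: min(19,7)*3=21 best=150, r--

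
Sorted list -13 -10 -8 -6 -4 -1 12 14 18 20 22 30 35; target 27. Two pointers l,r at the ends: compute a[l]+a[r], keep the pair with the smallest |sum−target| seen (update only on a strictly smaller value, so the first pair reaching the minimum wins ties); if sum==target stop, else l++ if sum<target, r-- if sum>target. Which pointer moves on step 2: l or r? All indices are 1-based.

l=1 r=13: -13+35=22 d=5 *, l++
l=2 r=13: -10+35=25 d=2 *, l++

l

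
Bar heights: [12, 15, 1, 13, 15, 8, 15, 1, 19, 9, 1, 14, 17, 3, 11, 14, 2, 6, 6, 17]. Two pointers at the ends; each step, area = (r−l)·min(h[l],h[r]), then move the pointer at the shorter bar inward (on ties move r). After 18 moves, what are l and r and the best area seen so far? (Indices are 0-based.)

l=0 r=19: min(12,17)*19=228 best=228 *, l++
l=1 r=19: min(15,17)*18=270 best=270 *, l++
l=2 r=19: min(1,17)*17=17 best=270, l++
l=3 r=19: min(13,17)*16=208 best=270, l++
l=4 r=19: min(15,17)*15=225 best=270, l++
l=5 r=19: min(8,17)*14=112 best=270, l++
l=6 r=19: min(15,17)*13=195 best=270, l++
l=7 r=19: min(1,17)*12=12 best=270, l++
l=8 r=19: min(19,17)*11=187 best=270, r--
l=8 r=18: min(19,6)*10=60 best=270, r--
l=8 r=17: min(19,6)*9=54 best=270, r--
l=8 r=16: min(19,2)*8=16 best=270, r--
l=8 r=15: min(19,14)*7=98 best=270, r--
l=8 r=14: min(19,11)*6=66 best=270, r--
l=8 r=13: min(19,3)*5=15 best=270, r--
l=8 r=12: min(19,17)*4=68 best=270, r--
l=8 r=11: min(19,14)*3=42 best=270, r--
l=8 r=10: min(19,1)*2=2 best=270, r--

l=8, r=9, best area=270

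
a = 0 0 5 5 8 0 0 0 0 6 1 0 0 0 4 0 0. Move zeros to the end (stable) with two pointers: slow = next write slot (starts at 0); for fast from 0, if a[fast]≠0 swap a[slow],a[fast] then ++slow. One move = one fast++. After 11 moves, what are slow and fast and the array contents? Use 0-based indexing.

slow=5, fast=11, a=[5, 5, 8, 6, 1, 0, 0, 0, 0, 0, 0, 0, 0, 0, 4, 0, 0]

slow=0 fast=0: a[fast]=0, fast++
slow=0 fast=1: a[fast]=0, fast++
slow=0 fast=2: a[fast]=5≠0 swap→a[0]=5, slow++,fast++
slow=1 fast=3: a[fast]=5≠0 swap→a[1]=5, slow++,fast++
slow=2 fast=4: a[fast]=8≠0 swap→a[2]=8, slow++,fast++
slow=3 fast=5: a[fast]=0, fast++
slow=3 fast=6: a[fast]=0, fast++
slow=3 fast=7: a[fast]=0, fast++
slow=3 fast=8: a[fast]=0, fast++
slow=3 fast=9: a[fast]=6≠0 swap→a[3]=6, slow++,fast++
slow=4 fast=10: a[fast]=1≠0 swap→a[4]=1, slow++,fast++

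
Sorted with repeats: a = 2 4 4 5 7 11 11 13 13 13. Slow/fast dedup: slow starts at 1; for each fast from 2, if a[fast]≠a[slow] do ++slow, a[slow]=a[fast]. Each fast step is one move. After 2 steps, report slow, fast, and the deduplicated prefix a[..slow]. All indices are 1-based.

slow=2, fast=4, prefix=[2, 4]

(s=1,f=2) a[fast]=4≠a[slow]=2 write a[2]=4 → slow++,fast++
(s=2,f=3) a[fast]=4=a[slow] dup → fast++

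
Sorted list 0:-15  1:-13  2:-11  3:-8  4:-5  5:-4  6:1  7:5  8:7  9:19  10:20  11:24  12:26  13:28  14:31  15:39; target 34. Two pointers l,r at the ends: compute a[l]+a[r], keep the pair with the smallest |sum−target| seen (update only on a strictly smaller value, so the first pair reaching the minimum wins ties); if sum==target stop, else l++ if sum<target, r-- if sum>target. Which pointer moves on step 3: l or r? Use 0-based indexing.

[0,15] -15+39=24 d=10 * → l++
[1,15] -13+39=26 d=8 * → l++
[2,15] -11+39=28 d=6 * → l++

l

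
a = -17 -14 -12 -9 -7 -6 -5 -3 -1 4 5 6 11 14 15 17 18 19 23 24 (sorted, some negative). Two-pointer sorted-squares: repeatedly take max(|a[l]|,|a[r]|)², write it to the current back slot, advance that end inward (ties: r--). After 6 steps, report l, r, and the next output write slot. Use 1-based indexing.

l=2, r=15, next write slot=14

[1,20] |-17|<=|24| out[20]=576 → r--
[1,19] |-17|<=|23| out[19]=529 → r--
[1,18] |-17|<=|19| out[18]=361 → r--
[1,17] |-17|<=|18| out[17]=324 → r--
[1,16] |-17|<=|17| out[16]=289 → r--
[1,15] |-17|>|15| out[15]=289 → l++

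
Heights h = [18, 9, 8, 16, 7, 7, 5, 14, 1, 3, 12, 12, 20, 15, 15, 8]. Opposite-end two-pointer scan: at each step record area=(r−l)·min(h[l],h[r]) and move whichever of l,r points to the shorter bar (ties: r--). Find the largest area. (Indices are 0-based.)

max area = 216

l=0 r=15: min(18,8)*15=120 best=120 *, r--
l=0 r=14: min(18,15)*14=210 best=210 *, r--
l=0 r=13: min(18,15)*13=195 best=210, r--
l=0 r=12: min(18,20)*12=216 best=216 *, l++
l=1 r=12: min(9,20)*11=99 best=216, l++
l=2 r=12: min(8,20)*10=80 best=216, l++
l=3 r=12: min(16,20)*9=144 best=216, l++
l=4 r=12: min(7,20)*8=56 best=216, l++
l=5 r=12: min(7,20)*7=49 best=216, l++
l=6 r=12: min(5,20)*6=30 best=216, l++
l=7 r=12: min(14,20)*5=70 best=216, l++
l=8 r=12: min(1,20)*4=4 best=216, l++
l=9 r=12: min(3,20)*3=9 best=216, l++
l=10 r=12: min(12,20)*2=24 best=216, l++
l=11 r=12: min(12,20)*1=12 best=216, l++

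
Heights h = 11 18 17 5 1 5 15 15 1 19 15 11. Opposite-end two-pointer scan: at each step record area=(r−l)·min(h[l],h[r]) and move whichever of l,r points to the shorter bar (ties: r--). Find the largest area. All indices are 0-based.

max area = 144

[0,11] min(11,11)*11=121 best=121 * → r--
[0,10] min(11,15)*10=110 best=121 → l++
[1,10] min(18,15)*9=135 best=135 * → r--
[1,9] min(18,19)*8=144 best=144 * → l++
[2,9] min(17,19)*7=119 best=144 → l++
[3,9] min(5,19)*6=30 best=144 → l++
[4,9] min(1,19)*5=5 best=144 → l++
[5,9] min(5,19)*4=20 best=144 → l++
[6,9] min(15,19)*3=45 best=144 → l++
[7,9] min(15,19)*2=30 best=144 → l++
[8,9] min(1,19)*1=1 best=144 → l++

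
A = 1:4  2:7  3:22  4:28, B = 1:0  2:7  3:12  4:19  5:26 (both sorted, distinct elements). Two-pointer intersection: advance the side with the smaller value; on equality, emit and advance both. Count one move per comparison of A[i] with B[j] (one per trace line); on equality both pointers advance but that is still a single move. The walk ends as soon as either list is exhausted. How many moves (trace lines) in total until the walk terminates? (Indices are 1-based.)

7 moves

i=1 j=1: 4>0, j++
i=1 j=2: 4<7, i++
i=2 j=2: 7==7 emit, i++,j++
i=3 j=3: 22>12, j++
i=3 j=4: 22>19, j++
i=3 j=5: 22<26, i++
i=4 j=5: 28>26, j++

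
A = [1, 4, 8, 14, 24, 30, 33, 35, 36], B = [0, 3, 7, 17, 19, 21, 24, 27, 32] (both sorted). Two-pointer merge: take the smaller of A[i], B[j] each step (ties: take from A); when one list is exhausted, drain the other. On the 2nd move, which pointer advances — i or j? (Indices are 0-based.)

i

[i=0,j=0] A[i]=1>B[j]=0 take 0 → j++
[i=0,j=1] A[i]=1<=B[j]=3 take 1 → i++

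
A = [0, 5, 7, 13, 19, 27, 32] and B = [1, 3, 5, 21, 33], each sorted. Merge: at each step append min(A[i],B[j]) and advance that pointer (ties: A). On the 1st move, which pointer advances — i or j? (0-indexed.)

i=0 j=0: A[i]=0<=B[j]=1 take 0, i++

i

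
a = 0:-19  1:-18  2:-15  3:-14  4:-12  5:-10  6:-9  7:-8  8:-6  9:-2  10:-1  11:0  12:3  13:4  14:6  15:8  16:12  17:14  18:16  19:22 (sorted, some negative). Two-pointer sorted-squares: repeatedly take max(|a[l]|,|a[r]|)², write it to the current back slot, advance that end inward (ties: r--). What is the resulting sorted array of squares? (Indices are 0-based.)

l=0 r=19: |-19|<=|22| out[19]=484, r--
l=0 r=18: |-19|>|16| out[18]=361, l++
l=1 r=18: |-18|>|16| out[17]=324, l++
l=2 r=18: |-15|<=|16| out[16]=256, r--
l=2 r=17: |-15|>|14| out[15]=225, l++
l=3 r=17: |-14|<=|14| out[14]=196, r--
l=3 r=16: |-14|>|12| out[13]=196, l++
l=4 r=16: |-12|<=|12| out[12]=144, r--
l=4 r=15: |-12|>|8| out[11]=144, l++
l=5 r=15: |-10|>|8| out[10]=100, l++
l=6 r=15: |-9|>|8| out[9]=81, l++
l=7 r=15: |-8|<=|8| out[8]=64, r--
l=7 r=14: |-8|>|6| out[7]=64, l++
l=8 r=14: |-6|<=|6| out[6]=36, r--
l=8 r=13: |-6|>|4| out[5]=36, l++
l=9 r=13: |-2|<=|4| out[4]=16, r--
l=9 r=12: |-2|<=|3| out[3]=9, r--
l=9 r=11: |-2|>|0| out[2]=4, l++
l=10 r=11: |-1|>|0| out[1]=1, l++
l=11 r=11: |0|<=|0| out[0]=0, r--

[0, 1, 4, 9, 16, 36, 36, 64, 64, 81, 100, 144, 144, 196, 196, 225, 256, 324, 361, 484]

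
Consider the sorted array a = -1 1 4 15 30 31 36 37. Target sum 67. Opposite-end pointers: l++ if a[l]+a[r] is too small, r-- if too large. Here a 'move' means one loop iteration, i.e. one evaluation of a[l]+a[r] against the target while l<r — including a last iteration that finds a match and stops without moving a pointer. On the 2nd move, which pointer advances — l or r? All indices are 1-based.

l=1 r=8: -1+37=36 <67, l++
l=2 r=8: 1+37=38 <67, l++

l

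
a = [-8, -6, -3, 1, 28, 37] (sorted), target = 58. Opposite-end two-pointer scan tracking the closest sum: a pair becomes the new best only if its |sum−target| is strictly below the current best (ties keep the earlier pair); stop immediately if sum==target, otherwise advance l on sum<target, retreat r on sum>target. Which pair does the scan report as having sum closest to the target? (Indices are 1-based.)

[1,6] -8+37=29 d=29 * → l++
[2,6] -6+37=31 d=27 * → l++
[3,6] -3+37=34 d=24 * → l++
[4,6] 1+37=38 d=20 * → l++
[5,6] 28+37=65 d=7 * → r--

pair (28, 37) with sum 65 (|Δ|=7)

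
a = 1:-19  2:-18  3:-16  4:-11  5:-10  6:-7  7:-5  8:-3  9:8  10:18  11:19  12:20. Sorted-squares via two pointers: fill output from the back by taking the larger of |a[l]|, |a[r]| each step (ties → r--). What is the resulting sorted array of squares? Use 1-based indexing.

l=1 r=12: |-19|<=|20| out[12]=400, r--
l=1 r=11: |-19|<=|19| out[11]=361, r--
l=1 r=10: |-19|>|18| out[10]=361, l++
l=2 r=10: |-18|<=|18| out[9]=324, r--
l=2 r=9: |-18|>|8| out[8]=324, l++
l=3 r=9: |-16|>|8| out[7]=256, l++
l=4 r=9: |-11|>|8| out[6]=121, l++
l=5 r=9: |-10|>|8| out[5]=100, l++
l=6 r=9: |-7|<=|8| out[4]=64, r--
l=6 r=8: |-7|>|-3| out[3]=49, l++
l=7 r=8: |-5|>|-3| out[2]=25, l++
l=8 r=8: |-3|<=|-3| out[1]=9, r--

[9, 25, 49, 64, 100, 121, 256, 324, 324, 361, 361, 400]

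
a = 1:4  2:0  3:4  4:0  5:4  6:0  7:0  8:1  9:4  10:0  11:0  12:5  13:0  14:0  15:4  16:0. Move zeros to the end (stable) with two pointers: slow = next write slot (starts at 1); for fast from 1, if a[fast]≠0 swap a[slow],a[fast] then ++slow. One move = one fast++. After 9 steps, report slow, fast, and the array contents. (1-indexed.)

slow=6, fast=10, a=[4, 4, 4, 1, 4, 0, 0, 0, 0, 0, 0, 5, 0, 0, 4, 0]

(s=1,f=1) a[fast]=4≠0 swap→a[1]=4 → slow++,fast++
(s=2,f=2) a[fast]=0 → fast++
(s=2,f=3) a[fast]=4≠0 swap→a[2]=4 → slow++,fast++
(s=3,f=4) a[fast]=0 → fast++
(s=3,f=5) a[fast]=4≠0 swap→a[3]=4 → slow++,fast++
(s=4,f=6) a[fast]=0 → fast++
(s=4,f=7) a[fast]=0 → fast++
(s=4,f=8) a[fast]=1≠0 swap→a[4]=1 → slow++,fast++
(s=5,f=9) a[fast]=4≠0 swap→a[5]=4 → slow++,fast++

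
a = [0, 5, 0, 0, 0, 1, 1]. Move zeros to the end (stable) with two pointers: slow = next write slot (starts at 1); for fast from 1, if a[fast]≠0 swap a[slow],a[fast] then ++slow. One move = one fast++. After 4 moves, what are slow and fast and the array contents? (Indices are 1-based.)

slow=1 fast=1: a[fast]=0, fast++
slow=1 fast=2: a[fast]=5≠0 swap→a[1]=5, slow++,fast++
slow=2 fast=3: a[fast]=0, fast++
slow=2 fast=4: a[fast]=0, fast++

slow=2, fast=5, a=[5, 0, 0, 0, 0, 1, 1]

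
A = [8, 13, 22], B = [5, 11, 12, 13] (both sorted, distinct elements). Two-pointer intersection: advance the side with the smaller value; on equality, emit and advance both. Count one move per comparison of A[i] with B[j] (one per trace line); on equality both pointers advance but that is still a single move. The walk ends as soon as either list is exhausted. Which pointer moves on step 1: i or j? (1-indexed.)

[i=1,j=1] 8>5 → j++

j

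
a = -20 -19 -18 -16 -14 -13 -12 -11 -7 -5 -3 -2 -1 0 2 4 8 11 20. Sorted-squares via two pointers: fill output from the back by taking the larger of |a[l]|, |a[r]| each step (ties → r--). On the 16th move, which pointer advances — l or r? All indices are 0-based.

r

[0,18] |-20|<=|20| out[18]=400 → r--
[0,17] |-20|>|11| out[17]=400 → l++
[1,17] |-19|>|11| out[16]=361 → l++
[2,17] |-18|>|11| out[15]=324 → l++
[3,17] |-16|>|11| out[14]=256 → l++
[4,17] |-14|>|11| out[13]=196 → l++
[5,17] |-13|>|11| out[12]=169 → l++
[6,17] |-12|>|11| out[11]=144 → l++
[7,17] |-11|<=|11| out[10]=121 → r--
[7,16] |-11|>|8| out[9]=121 → l++
[8,16] |-7|<=|8| out[8]=64 → r--
[8,15] |-7|>|4| out[7]=49 → l++
[9,15] |-5|>|4| out[6]=25 → l++
[10,15] |-3|<=|4| out[5]=16 → r--
[10,14] |-3|>|2| out[4]=9 → l++
[11,14] |-2|<=|2| out[3]=4 → r--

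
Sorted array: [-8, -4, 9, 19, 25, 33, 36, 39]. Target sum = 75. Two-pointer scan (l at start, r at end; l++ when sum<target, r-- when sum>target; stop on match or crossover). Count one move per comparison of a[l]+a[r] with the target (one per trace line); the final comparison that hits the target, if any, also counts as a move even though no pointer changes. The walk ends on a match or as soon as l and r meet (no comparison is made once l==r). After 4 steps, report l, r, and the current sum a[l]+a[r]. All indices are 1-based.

l=5, r=8, sum=64

l=1 r=8: -8+39=31 <75, l++
l=2 r=8: -4+39=35 <75, l++
l=3 r=8: 9+39=48 <75, l++
l=4 r=8: 19+39=58 <75, l++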